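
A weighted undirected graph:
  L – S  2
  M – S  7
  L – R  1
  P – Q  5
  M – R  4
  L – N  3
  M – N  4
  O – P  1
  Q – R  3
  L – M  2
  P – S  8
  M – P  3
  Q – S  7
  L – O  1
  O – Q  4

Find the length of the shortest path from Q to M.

6

Some routes from Q to M:
Q-P-O-L-M: 5 + 1 + 1 + 2 = 9
Q-R-L-M: 3 + 1 + 2 = 6
Q-O-L-M: 4 + 1 + 2 = 7
Q-R-M: 3 + 4 = 7
Q-P-M: 5 + 3 = 8
Q-O-P-M: 4 + 1 + 3 = 8
Best route has total 6.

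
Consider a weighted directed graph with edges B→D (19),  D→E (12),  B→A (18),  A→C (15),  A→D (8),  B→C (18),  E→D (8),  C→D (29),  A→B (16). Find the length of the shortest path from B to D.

Candidate routes:
B - D: 19
B - A - C - D: 18 + 15 + 29 = 62
B - A - D: 18 + 8 = 26
B - C - D: 18 + 29 = 47
The minimum is 19.

19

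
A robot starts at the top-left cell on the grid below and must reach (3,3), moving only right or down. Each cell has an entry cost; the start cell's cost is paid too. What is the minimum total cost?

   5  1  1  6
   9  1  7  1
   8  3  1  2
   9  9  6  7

20

Take (0,0)→(0,1)→(1,1)→(2,1)→(2,2)→(2,3)→(3,3) for a total of 5 + 1 + 1 + 3 + 1 + 2 + 7 = 20.
(Top row then right column would cost 23.)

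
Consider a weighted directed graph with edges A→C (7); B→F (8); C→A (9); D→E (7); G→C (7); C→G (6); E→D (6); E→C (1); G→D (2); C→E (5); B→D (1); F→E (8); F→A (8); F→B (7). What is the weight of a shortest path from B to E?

Candidate routes:
B→F→E: 8 + 8 = 16
B→F→A→C→G→D→E: 8 + 8 + 7 + 6 + 2 + 7 = 38
B→F→A→C→E: 8 + 8 + 7 + 5 = 28
B→D→E: 1 + 7 = 8
Shortest: 8.

8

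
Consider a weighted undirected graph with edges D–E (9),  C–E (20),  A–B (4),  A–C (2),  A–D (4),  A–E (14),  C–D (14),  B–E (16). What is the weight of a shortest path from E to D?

9

A few of the E→D routes:
E -> B -> A -> D: 16 + 4 + 4 = 24
E -> A -> D: 14 + 4 = 18
E -> C -> A -> D: 20 + 2 + 4 = 26
E -> D: 9
Shortest: 9.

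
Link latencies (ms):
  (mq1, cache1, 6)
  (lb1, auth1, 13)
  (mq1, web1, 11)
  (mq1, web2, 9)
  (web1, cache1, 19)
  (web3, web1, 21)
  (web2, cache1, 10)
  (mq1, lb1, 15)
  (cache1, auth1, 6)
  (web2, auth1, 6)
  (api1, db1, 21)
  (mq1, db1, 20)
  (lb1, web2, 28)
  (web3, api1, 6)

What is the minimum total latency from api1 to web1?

27

Checking several routes:
api1→db1→mq1→web2→cache1→web1: 21 + 20 + 9 + 10 + 19 = 79
api1→db1→mq1→cache1→web1: 21 + 20 + 6 + 19 = 66
api1→web3→web1: 6 + 21 = 27
api1→db1→mq1→web2→auth1→cache1→web1: 21 + 20 + 9 + 6 + 6 + 19 = 81
api1→db1→mq1→web1: 21 + 20 + 11 = 52
Best route has total 27 ms.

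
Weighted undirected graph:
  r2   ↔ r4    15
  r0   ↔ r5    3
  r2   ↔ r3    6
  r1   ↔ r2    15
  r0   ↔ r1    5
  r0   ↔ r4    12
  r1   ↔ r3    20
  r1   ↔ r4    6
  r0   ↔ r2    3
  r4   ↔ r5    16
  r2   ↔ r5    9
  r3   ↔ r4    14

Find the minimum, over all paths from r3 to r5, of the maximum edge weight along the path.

6

Some routes from r3 to r5:
r3-r4-r1-r0-r5: max(14, 6, 5, 3) = 14
r3-r2-r0-r5: max(6, 3, 3) = 6
r3-r2-r5: max(6, 9) = 9
The minimum achievable maximum is 6.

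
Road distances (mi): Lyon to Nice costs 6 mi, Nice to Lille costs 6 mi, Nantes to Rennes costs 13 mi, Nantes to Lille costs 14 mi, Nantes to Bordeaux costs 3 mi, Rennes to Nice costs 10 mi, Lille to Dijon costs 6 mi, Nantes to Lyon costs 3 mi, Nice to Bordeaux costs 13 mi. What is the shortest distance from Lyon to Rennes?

Paths from Lyon to Rennes:
Lyon - Nantes - Lille - Nice - Rennes: 3 + 14 + 6 + 10 = 33
Lyon - Nice - Lille - Nantes - Rennes: 6 + 6 + 14 + 13 = 39
Lyon - Nice - Rennes: 6 + 10 = 16
Lyon - Nantes - Bordeaux - Nice - Rennes: 3 + 3 + 13 + 10 = 29
Lyon - Nantes - Rennes: 3 + 13 = 16
Lyon - Nice - Bordeaux - Nantes - Rennes: 6 + 13 + 3 + 13 = 35
Shortest: 16 mi.

16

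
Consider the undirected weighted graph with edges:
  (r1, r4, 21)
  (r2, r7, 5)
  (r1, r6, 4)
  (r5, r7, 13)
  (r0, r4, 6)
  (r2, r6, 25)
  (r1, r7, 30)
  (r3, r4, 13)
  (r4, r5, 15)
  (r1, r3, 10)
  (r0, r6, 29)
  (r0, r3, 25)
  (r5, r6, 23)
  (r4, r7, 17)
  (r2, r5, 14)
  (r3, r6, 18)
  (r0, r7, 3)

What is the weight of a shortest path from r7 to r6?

A few of the r7→r6 routes:
r7-r0-r6: 3 + 29 = 32
r7-r0-r4-r1-r6: 3 + 6 + 21 + 4 = 34
r7-r0-r4-r3-r1-r6: 3 + 6 + 13 + 10 + 4 = 36
r7-r1-r6: 30 + 4 = 34
r7-r2-r6: 5 + 25 = 30
The minimum is 30.

30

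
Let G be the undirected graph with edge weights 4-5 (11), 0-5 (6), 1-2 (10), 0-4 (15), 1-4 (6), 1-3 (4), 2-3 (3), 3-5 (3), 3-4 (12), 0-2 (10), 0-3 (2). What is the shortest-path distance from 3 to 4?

10

Comparing a few candidate routes:
3-0-4: 2 + 15 = 17
3-4: 12
3-5-4: 3 + 11 = 14
3-1-4: 4 + 6 = 10
The minimum is 10.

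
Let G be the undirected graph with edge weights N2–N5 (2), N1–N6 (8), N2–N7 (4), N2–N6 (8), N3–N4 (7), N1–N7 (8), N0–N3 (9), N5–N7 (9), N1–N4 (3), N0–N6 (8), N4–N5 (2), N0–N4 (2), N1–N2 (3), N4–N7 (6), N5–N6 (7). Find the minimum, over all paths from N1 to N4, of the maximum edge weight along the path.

3

Some routes from N1 to N4:
N1-N7-N2-N6-N5-N4: max(8, 4, 8, 7, 2) = 8
N1-N2-N5-N4: max(3, 2, 2) = 3
N1-N2-N7-N4: max(3, 4, 6) = 6
N1-N4: max(3) = 3
N1-N7-N2-N6-N0-N4: max(8, 4, 8, 8, 2) = 8
N1-N7-N4: max(8, 6) = 8
Best route has worst link 3.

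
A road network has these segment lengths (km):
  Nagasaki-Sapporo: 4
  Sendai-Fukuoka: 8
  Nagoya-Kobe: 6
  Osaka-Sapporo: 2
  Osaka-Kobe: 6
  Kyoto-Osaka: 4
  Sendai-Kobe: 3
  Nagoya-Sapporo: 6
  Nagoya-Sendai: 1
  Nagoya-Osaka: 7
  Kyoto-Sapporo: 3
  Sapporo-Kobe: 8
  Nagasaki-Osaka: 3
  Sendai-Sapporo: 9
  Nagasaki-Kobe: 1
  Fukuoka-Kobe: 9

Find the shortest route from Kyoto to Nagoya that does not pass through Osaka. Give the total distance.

A few of the Kyoto→Nagoya routes:
Kyoto → Sapporo → Sendai → Nagoya: 3 + 9 + 1 = 13
Kyoto → Sapporo → Nagasaki → Kobe → Nagoya: 3 + 4 + 1 + 6 = 14
Kyoto → Sapporo → Kobe → Sendai → Nagoya: 3 + 8 + 3 + 1 = 15
Kyoto → Sapporo → Nagoya: 3 + 6 = 9
Kyoto → Sapporo → Nagasaki → Kobe → Sendai → Nagoya: 3 + 4 + 1 + 3 + 1 = 12
The minimum is 9 km.

9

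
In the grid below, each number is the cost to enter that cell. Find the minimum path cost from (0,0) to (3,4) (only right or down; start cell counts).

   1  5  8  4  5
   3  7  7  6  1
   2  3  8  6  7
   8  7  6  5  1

28

Cheapest: r0c0 r1c0 r2c0 r2c1 r3c1 r3c2 r3c3 r3c4
  1 + 3 + 2 + 3 + 7 + 6 + 5 + 1 = 28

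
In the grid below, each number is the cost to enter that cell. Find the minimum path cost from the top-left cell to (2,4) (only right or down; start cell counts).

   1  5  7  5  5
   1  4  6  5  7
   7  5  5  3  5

24

Take (0,0) (1,0) (1,1) (2,1) (2,2) (2,3) (2,4) for a total of 1 + 1 + 4 + 5 + 5 + 3 + 5 = 24.
For comparison, the top-then-right route costs 35.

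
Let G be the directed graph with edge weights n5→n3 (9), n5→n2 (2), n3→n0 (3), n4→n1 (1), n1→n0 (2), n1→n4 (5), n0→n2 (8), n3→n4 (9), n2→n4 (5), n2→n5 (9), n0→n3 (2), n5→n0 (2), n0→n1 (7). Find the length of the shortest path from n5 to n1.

8

Checking several routes:
n5 - n0 - n3 - n4 - n1: 2 + 2 + 9 + 1 = 14
n5 - n0 - n1: 2 + 7 = 9
n5 - n2 - n4 - n1: 2 + 5 + 1 = 8
The minimum is 8.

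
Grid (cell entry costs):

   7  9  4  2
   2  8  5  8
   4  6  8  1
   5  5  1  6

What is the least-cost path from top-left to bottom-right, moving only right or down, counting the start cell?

30

One optimal route is (0,0) → (1,0) → (2,0) → (3,0) → (3,1) → (3,2) → (3,3).
Its cost is 7 + 2 + 4 + 5 + 5 + 1 + 6 = 30.
(Top row then right column would cost 37.)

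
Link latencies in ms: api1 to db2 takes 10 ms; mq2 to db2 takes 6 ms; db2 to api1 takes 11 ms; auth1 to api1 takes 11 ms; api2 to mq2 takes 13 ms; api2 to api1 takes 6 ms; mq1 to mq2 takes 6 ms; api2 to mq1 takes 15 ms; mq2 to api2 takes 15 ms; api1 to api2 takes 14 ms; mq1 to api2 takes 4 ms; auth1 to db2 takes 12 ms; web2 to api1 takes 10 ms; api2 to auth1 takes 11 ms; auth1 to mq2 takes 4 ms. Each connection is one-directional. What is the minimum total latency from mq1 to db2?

12

A few of the mq1→db2 routes:
mq1 - api2 - auth1 - mq2 - db2: 4 + 11 + 4 + 6 = 25
mq1 - api2 - auth1 - db2: 4 + 11 + 12 = 27
mq1 - api2 - api1 - db2: 4 + 6 + 10 = 20
mq1 - api2 - auth1 - api1 - db2: 4 + 11 + 11 + 10 = 36
mq1 - api2 - mq2 - db2: 4 + 13 + 6 = 23
mq1 - mq2 - db2: 6 + 6 = 12
The minimum is 12 ms.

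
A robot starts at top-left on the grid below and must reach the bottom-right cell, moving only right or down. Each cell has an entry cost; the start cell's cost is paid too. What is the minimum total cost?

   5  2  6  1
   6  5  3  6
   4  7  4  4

One optimal route is (0,0) -> (0,1) -> (1,1) -> (1,2) -> (2,2) -> (2,3).
Its cost is 5 + 2 + 5 + 3 + 4 + 4 = 23.

23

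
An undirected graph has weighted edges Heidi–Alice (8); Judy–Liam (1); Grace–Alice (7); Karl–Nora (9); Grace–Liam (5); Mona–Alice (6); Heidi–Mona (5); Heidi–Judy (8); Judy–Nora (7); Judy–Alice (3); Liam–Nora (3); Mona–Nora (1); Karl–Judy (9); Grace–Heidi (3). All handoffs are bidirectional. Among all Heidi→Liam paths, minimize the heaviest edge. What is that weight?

A few of the Heidi→Liam routes:
Heidi→Mona→Nora→Judy→Liam: max(5, 1, 7, 1) = 7
Heidi→Grace→Liam: max(3, 5) = 5
Heidi→Mona→Nora→Liam: max(5, 1, 3) = 5
Heidi→Mona→Alice→Judy→Liam: max(5, 6, 3, 1) = 6
Heidi→Mona→Nora→Judy→Alice→Grace→Liam: max(5, 1, 7, 3, 7, 5) = 7
Heidi→Mona→Alice→Grace→Liam: max(5, 6, 7, 5) = 7
Smallest bottleneck: 5.

5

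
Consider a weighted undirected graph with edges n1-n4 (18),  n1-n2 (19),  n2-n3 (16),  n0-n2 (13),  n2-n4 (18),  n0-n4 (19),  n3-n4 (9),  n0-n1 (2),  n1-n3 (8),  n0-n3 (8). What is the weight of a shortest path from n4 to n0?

Some routes from n4 to n0:
n4-n0: 19
n4-n3-n1-n0: 9 + 8 + 2 = 19
n4-n3-n0: 9 + 8 = 17
Shortest: 17.

17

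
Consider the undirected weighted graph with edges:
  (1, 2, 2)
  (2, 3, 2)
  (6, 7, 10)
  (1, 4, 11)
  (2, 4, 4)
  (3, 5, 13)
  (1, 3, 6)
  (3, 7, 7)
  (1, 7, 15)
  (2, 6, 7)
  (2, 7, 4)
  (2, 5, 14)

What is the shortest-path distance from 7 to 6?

A few of the 7→6 routes:
7→3→2→6: 7 + 2 + 7 = 16
7→6: 10
7→2→6: 4 + 7 = 11
The minimum is 10.

10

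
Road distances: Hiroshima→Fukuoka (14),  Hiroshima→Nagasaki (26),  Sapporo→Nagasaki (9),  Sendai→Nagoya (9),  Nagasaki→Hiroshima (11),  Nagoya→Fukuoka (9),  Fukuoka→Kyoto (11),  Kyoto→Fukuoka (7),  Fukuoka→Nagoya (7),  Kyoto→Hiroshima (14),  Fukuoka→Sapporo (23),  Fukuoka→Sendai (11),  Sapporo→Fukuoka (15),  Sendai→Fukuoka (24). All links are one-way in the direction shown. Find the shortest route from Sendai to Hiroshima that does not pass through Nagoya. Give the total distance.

49

Candidate routes:
Sendai - Fukuoka - Sapporo - Nagasaki - Hiroshima: 24 + 23 + 9 + 11 = 67
Sendai - Fukuoka - Kyoto - Hiroshima: 24 + 11 + 14 = 49
The minimum is 49.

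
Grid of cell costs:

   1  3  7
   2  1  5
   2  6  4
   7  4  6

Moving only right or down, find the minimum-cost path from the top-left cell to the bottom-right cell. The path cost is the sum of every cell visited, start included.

Take r0c0 → r1c0 → r1c1 → r1c2 → r2c2 → r3c2 for a total of 1 + 2 + 1 + 5 + 4 + 6 = 19.
For comparison, the top-then-right route costs 26.

19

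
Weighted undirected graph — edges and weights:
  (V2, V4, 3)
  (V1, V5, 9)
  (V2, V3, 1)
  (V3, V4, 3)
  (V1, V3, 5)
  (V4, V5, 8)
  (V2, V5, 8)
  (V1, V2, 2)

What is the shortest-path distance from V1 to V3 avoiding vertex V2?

5

Candidate routes:
V1→V5→V4→V3: 9 + 8 + 3 = 20
V1→V3: 5
Best route has total 5.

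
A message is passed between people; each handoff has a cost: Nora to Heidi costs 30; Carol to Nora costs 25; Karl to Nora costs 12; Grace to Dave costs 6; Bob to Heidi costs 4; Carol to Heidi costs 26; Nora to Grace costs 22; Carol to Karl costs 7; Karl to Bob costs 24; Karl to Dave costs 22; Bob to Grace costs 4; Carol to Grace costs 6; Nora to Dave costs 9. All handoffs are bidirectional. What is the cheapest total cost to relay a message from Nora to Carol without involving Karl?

21

Some routes from Nora to Carol avoiding Karl:
Nora → Grace → Carol: 22 + 6 = 28
Nora → Dave → Grace → Carol: 9 + 6 + 6 = 21
Nora → Heidi → Bob → Grace → Carol: 30 + 4 + 4 + 6 = 44
Nora → Carol: 25
Best route has total 21.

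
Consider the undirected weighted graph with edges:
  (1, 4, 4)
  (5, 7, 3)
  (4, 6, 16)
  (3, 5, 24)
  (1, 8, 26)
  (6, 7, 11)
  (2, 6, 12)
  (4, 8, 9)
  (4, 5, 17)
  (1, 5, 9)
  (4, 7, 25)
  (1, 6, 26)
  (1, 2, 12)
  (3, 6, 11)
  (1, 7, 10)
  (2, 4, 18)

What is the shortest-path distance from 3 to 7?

Checking several routes:
3 → 6 → 7: 11 + 11 = 22
3 → 5 → 7: 24 + 3 = 27
3 → 5 → 1 → 7: 24 + 9 + 10 = 43
3 → 6 → 4 → 1 → 7: 11 + 16 + 4 + 10 = 41
3 → 6 → 4 → 1 → 5 → 7: 11 + 16 + 4 + 9 + 3 = 43
Best route has total 22.

22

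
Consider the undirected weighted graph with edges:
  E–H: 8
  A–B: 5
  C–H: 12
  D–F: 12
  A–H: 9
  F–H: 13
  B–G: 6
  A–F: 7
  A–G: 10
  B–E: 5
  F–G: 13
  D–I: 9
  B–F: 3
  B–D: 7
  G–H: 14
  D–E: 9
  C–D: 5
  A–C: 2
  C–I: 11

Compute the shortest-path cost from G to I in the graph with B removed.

Comparing a few candidate routes:
G→F→D→I: 13 + 12 + 9 = 34
G→A→C→I: 10 + 2 + 11 = 23
G→A→C→D→I: 10 + 2 + 5 + 9 = 26
G→F→A→C→I: 13 + 7 + 2 + 11 = 33
Best route has total 23.

23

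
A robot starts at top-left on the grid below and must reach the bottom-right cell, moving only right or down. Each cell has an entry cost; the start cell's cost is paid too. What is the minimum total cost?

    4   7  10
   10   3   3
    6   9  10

Best path: [0,0] → [0,1] → [1,1] → [1,2] → [2,2]
Cost: 4 + 7 + 3 + 3 + 10 = 27

27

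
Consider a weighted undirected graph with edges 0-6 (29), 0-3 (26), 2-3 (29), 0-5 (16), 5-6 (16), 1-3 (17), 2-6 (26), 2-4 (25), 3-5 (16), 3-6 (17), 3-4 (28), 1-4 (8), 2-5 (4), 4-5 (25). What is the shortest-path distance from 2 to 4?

25

Some routes from 2 to 4:
2 → 5 → 4: 4 + 25 = 29
2 → 4: 25
2 → 5 → 3 → 1 → 4: 4 + 16 + 17 + 8 = 45
2 → 5 → 3 → 4: 4 + 16 + 28 = 48
The minimum is 25.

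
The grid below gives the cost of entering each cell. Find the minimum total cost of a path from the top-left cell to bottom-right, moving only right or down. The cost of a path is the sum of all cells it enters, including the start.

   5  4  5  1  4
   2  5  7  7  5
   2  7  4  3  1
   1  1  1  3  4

Take (0,0)→(1,0)→(2,0)→(3,0)→(3,1)→(3,2)→(3,3)→(3,4) for a total of 5 + 2 + 2 + 1 + 1 + 1 + 3 + 4 = 19.
(Top row then right column would cost 29.)

19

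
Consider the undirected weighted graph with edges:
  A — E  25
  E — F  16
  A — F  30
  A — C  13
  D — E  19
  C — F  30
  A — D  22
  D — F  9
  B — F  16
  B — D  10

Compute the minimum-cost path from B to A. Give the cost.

Checking several routes:
B→F→E→A: 16 + 16 + 25 = 57
B→D→A: 10 + 22 = 32
B→D→F→A: 10 + 9 + 30 = 49
B→D→E→A: 10 + 19 + 25 = 54
B→F→D→A: 16 + 9 + 22 = 47
B→F→A: 16 + 30 = 46
Best route has total 32.

32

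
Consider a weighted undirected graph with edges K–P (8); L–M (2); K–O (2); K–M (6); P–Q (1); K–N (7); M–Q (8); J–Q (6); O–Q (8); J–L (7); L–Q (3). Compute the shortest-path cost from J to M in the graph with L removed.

14

Candidate routes:
J - Q - P - K - M: 6 + 1 + 8 + 6 = 21
J - Q - M: 6 + 8 = 14
J - Q - O - K - M: 6 + 8 + 2 + 6 = 22
Best route has total 14.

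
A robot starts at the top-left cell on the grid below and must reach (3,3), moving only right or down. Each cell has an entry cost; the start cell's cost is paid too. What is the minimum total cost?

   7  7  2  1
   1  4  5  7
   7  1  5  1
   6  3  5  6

25

Path [0,0] -> [1,0] -> [1,1] -> [2,1] -> [2,2] -> [2,3] -> [3,3]: 7 + 1 + 4 + 1 + 5 + 1 + 6 = 25.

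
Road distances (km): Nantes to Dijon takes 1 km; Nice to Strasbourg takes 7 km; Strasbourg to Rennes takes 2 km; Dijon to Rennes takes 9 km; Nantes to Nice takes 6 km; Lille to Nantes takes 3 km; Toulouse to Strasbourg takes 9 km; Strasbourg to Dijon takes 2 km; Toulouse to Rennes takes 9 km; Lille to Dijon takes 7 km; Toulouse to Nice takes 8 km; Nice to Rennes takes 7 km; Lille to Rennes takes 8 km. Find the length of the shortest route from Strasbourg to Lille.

Comparing a few candidate routes:
Strasbourg→Dijon→Lille: 2 + 7 = 9
Strasbourg→Rennes→Lille: 2 + 8 = 10
Strasbourg→Dijon→Nantes→Lille: 2 + 1 + 3 = 6
Best route has total 6 km.

6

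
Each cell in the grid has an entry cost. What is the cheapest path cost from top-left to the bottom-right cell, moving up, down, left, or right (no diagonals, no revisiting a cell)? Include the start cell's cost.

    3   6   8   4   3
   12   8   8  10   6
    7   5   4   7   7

37

Take [0,0] -> [0,1] -> [0,2] -> [0,3] -> [0,4] -> [1,4] -> [2,4] for a total of 3 + 6 + 8 + 4 + 3 + 6 + 7 = 37.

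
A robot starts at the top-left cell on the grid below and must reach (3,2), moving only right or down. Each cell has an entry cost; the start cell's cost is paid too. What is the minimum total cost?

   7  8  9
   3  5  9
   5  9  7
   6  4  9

Best path: r0c0 -> r1c0 -> r2c0 -> r3c0 -> r3c1 -> r3c2
Cost: 7 + 3 + 5 + 6 + 4 + 9 = 34

34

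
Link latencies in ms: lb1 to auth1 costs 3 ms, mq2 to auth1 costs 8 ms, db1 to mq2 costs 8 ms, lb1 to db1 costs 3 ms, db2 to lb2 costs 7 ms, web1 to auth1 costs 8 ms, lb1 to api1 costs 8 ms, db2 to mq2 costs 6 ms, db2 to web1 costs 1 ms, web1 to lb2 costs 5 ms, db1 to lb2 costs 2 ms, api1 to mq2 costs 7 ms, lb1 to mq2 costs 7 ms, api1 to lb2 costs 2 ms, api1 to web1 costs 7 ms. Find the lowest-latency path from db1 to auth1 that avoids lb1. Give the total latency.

A few of the db1→auth1 routes:
db1 → lb2 → db2 → web1 → auth1: 2 + 7 + 1 + 8 = 18
db1 → lb2 → api1 → web1 → auth1: 2 + 2 + 7 + 8 = 19
db1 → mq2 → auth1: 8 + 8 = 16
db1 → lb2 → web1 → auth1: 2 + 5 + 8 = 15
Shortest: 15 ms.

15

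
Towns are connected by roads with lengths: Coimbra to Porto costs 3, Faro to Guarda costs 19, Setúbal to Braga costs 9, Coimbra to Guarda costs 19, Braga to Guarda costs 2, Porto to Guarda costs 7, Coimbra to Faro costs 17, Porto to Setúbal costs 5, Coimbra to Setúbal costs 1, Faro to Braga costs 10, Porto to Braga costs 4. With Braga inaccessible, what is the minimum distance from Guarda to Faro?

19

Routes from Guarda to Faro avoiding Braga:
Guarda → Faro: 19
Guarda → Porto → Setúbal → Coimbra → Faro: 7 + 5 + 1 + 17 = 30
Guarda → Coimbra → Faro: 19 + 17 = 36
Guarda → Porto → Coimbra → Faro: 7 + 3 + 17 = 27
Best route has total 19.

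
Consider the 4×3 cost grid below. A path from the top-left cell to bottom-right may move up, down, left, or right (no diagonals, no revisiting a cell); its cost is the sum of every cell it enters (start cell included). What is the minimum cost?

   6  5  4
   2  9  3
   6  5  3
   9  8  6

Path (0,0)→(0,1)→(0,2)→(1,2)→(2,2)→(3,2): 6 + 5 + 4 + 3 + 3 + 6 = 27.

27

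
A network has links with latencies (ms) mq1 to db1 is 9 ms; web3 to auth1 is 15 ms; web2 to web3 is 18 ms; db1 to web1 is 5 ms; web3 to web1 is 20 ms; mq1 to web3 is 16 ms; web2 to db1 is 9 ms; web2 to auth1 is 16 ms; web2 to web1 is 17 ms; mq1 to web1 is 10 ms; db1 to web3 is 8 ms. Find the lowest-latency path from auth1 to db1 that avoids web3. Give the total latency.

25

Candidate routes:
auth1 - web2 - web1 - mq1 - db1: 16 + 17 + 10 + 9 = 52
auth1 - web2 - db1: 16 + 9 = 25
auth1 - web2 - web1 - db1: 16 + 17 + 5 = 38
Shortest: 25 ms.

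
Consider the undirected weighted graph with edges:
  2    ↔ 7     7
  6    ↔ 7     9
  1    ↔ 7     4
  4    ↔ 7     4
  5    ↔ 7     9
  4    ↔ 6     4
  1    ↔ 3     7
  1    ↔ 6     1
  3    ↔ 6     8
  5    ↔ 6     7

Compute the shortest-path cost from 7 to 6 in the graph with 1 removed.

8

Candidate routes:
7 → 4 → 6: 4 + 4 = 8
7 → 6: 9
7 → 5 → 6: 9 + 7 = 16
Shortest: 8.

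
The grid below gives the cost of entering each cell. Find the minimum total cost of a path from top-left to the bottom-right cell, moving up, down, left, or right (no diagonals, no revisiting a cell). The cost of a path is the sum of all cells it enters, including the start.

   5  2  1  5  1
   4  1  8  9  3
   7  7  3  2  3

20

Best path: r0c0→r0c1→r0c2→r0c3→r0c4→r1c4→r2c4
Cost: 5 + 2 + 1 + 5 + 1 + 3 + 3 = 20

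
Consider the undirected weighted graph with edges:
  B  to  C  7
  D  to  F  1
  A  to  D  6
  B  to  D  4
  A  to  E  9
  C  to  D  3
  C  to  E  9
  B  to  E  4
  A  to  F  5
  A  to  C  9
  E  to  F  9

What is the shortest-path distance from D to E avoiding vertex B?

10

Comparing a few candidate routes:
D → A → E: 6 + 9 = 15
D → F → E: 1 + 9 = 10
D → C → E: 3 + 9 = 12
D → F → A → E: 1 + 5 + 9 = 15
D → C → A → E: 3 + 9 + 9 = 21
D → A → F → E: 6 + 5 + 9 = 20
The minimum is 10.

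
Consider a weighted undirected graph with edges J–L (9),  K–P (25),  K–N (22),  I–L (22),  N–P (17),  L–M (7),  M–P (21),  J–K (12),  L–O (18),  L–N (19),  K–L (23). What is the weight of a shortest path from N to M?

26

Some routes from N to M:
N→P→K→J→L→M: 17 + 25 + 12 + 9 + 7 = 70
N→K→P→M: 22 + 25 + 21 = 68
N→K→J→L→M: 22 + 12 + 9 + 7 = 50
N→L→M: 19 + 7 = 26
N→P→M: 17 + 21 = 38
N→K→L→M: 22 + 23 + 7 = 52
The minimum is 26.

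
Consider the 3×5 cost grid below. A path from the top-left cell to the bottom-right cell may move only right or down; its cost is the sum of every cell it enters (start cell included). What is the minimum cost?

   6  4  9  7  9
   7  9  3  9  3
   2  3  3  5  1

27

Cheapest: [0,0]→[1,0]→[2,0]→[2,1]→[2,2]→[2,3]→[2,4]
  6 + 7 + 2 + 3 + 3 + 5 + 1 = 27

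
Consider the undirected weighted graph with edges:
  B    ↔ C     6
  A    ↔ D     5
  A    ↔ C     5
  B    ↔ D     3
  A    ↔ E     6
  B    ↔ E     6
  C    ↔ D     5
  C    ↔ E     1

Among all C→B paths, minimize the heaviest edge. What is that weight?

Checking several routes:
C→D→B: max(5, 3) = 5
C→E→B: max(1, 6) = 6
C→E→A→D→B: max(1, 6, 5, 3) = 6
C→A→D→B: max(5, 5, 3) = 5
C→B: max(6) = 6
C→D→A→E→B: max(5, 5, 6, 6) = 6
Best route has worst link 5.

5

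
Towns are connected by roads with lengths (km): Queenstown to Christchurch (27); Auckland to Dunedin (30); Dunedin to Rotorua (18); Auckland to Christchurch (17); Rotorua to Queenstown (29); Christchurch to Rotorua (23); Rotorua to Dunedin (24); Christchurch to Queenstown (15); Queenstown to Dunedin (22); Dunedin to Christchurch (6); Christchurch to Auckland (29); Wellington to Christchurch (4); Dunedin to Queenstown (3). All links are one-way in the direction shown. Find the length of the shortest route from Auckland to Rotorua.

Some routes from Auckland to Rotorua:
Auckland-Dunedin-Christchurch-Rotorua: 30 + 6 + 23 = 59
Auckland-Dunedin-Rotorua: 30 + 18 = 48
Auckland-Christchurch-Rotorua: 17 + 23 = 40
Auckland-Christchurch-Queenstown-Dunedin-Rotorua: 17 + 15 + 22 + 18 = 72
Best route has total 40 km.

40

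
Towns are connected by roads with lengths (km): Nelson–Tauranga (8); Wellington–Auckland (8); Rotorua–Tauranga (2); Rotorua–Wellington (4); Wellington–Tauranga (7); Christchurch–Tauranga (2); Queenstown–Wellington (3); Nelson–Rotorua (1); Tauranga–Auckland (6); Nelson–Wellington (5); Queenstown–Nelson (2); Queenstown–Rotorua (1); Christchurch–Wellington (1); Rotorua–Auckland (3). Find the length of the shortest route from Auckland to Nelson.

Comparing a few candidate routes:
Auckland → Tauranga → Rotorua → Queenstown → Nelson: 6 + 2 + 1 + 2 = 11
Auckland → Rotorua → Nelson: 3 + 1 = 4
Auckland → Rotorua → Queenstown → Nelson: 3 + 1 + 2 = 6
Auckland → Rotorua → Queenstown → Wellington → Nelson: 3 + 1 + 3 + 5 = 12
Auckland → Tauranga → Rotorua → Nelson: 6 + 2 + 1 = 9
Auckland → Rotorua → Wellington → Nelson: 3 + 4 + 5 = 12
Best route has total 4 km.

4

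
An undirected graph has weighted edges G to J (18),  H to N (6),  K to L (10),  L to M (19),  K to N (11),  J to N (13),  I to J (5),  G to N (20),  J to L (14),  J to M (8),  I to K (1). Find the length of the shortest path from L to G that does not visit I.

Routes from L to G avoiding I:
L → K → N → G: 10 + 11 + 20 = 41
L → K → N → J → G: 10 + 11 + 13 + 18 = 52
L → M → J → N → G: 19 + 8 + 13 + 20 = 60
L → J → N → G: 14 + 13 + 20 = 47
L → M → J → G: 19 + 8 + 18 = 45
L → J → G: 14 + 18 = 32
Shortest: 32.

32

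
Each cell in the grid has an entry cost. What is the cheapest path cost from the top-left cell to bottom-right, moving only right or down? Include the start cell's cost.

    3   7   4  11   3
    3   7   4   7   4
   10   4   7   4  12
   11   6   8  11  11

One optimal route is (0,0) (1,0) (1,1) (1,2) (1,3) (2,3) (3,3) (3,4).
Its cost is 3 + 3 + 7 + 4 + 7 + 4 + 11 + 11 = 50.
(Top row then right column would cost 55.)

50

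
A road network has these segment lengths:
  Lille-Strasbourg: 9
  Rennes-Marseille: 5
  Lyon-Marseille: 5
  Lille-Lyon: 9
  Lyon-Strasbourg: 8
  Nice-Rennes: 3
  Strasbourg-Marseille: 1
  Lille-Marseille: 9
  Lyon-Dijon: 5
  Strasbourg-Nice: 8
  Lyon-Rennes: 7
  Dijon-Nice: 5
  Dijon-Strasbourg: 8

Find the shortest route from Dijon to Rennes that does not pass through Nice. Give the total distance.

12

Checking several routes:
Dijon→Lyon→Marseille→Rennes: 5 + 5 + 5 = 15
Dijon→Strasbourg→Marseille→Rennes: 8 + 1 + 5 = 14
Dijon→Lyon→Rennes: 5 + 7 = 12
Shortest: 12.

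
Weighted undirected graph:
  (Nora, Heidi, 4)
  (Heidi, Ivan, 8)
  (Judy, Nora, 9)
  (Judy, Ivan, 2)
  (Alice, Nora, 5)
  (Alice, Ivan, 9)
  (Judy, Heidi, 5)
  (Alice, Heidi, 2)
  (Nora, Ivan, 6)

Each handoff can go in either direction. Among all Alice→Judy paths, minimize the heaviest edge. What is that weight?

Comparing a few candidate routes:
Alice→Nora→Heidi→Judy: max(5, 4, 5) = 5
Alice→Heidi→Judy: max(2, 5) = 5
Alice→Heidi→Nora→Ivan→Judy: max(2, 4, 6, 2) = 6
Alice→Nora→Ivan→Heidi→Judy: max(5, 6, 8, 5) = 8
Alice→Nora→Ivan→Judy: max(5, 6, 2) = 6
Alice→Nora→Heidi→Ivan→Judy: max(5, 4, 8, 2) = 8
Smallest bottleneck: 5.

5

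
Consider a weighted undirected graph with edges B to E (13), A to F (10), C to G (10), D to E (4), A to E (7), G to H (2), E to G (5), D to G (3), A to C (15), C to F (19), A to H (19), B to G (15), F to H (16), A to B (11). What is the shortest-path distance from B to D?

17

Some routes from B to D:
B -> E -> D: 13 + 4 = 17
B -> A -> E -> D: 11 + 7 + 4 = 22
B -> G -> E -> D: 15 + 5 + 4 = 24
B -> E -> G -> D: 13 + 5 + 3 = 21
B -> G -> D: 15 + 3 = 18
The minimum is 17.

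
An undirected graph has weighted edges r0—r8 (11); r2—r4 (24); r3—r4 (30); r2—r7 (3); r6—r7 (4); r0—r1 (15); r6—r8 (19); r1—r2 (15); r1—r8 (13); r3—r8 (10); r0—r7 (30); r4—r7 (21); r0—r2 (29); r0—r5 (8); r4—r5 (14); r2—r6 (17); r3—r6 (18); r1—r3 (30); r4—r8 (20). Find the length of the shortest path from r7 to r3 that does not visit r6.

41

Comparing a few candidate routes:
r7 -> r2 -> r1 -> r8 -> r3: 3 + 15 + 13 + 10 = 41
r7 -> r4 -> r3: 21 + 30 = 51
r7 -> r4 -> r8 -> r3: 21 + 20 + 10 = 51
r7 -> r2 -> r1 -> r3: 3 + 15 + 30 = 48
Shortest: 41.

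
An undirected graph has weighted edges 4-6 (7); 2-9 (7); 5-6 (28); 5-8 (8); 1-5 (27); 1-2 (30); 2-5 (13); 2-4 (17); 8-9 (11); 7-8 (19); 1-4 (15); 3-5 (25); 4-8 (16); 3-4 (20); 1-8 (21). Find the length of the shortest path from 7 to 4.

Checking several routes:
7→8→1→4: 19 + 21 + 15 = 55
7→8→4: 19 + 16 = 35
7→8→9→2→4: 19 + 11 + 7 + 17 = 54
7→8→5→6→4: 19 + 8 + 28 + 7 = 62
7→8→5→1→4: 19 + 8 + 27 + 15 = 69
7→8→5→2→4: 19 + 8 + 13 + 17 = 57
Shortest: 35.

35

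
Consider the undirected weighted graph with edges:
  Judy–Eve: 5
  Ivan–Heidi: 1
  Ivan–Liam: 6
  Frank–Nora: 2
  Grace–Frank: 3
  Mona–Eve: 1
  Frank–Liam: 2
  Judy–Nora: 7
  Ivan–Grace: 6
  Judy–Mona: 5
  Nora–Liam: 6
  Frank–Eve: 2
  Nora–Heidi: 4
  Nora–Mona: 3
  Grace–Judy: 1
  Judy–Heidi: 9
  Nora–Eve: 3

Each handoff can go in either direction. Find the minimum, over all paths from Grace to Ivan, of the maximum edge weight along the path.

Checking several routes:
Grace -> Frank -> Eve -> Nora -> Heidi -> Ivan: max(3, 2, 3, 4, 1) = 4
Grace -> Frank -> Eve -> Mona -> Nora -> Heidi -> Ivan: max(3, 2, 1, 3, 4, 1) = 4
Grace -> Frank -> Nora -> Heidi -> Ivan: max(3, 2, 4, 1) = 4
Smallest bottleneck: 4.

4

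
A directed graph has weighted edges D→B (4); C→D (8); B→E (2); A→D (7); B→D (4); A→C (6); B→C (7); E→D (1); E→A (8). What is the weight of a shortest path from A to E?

Routes from A to E:
A-C-D-B-E: 6 + 8 + 4 + 2 = 20
A-D-B-E: 7 + 4 + 2 = 13
The minimum is 13.

13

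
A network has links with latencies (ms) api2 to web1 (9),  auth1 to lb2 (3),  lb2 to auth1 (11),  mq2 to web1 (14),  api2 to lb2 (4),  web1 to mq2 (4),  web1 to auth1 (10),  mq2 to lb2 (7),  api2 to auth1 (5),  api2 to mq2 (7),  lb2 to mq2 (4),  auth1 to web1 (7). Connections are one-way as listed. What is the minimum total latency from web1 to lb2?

11

Routes from web1 to lb2:
web1-auth1-lb2: 10 + 3 = 13
web1-mq2-lb2: 4 + 7 = 11
Best route has total 11 ms.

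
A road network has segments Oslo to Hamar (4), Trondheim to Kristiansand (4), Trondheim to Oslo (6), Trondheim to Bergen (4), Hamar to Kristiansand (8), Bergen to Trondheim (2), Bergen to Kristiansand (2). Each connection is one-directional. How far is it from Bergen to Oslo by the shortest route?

Routes from Bergen to Oslo:
Bergen → Trondheim → Oslo: 2 + 6 = 8
Shortest: 8 km.

8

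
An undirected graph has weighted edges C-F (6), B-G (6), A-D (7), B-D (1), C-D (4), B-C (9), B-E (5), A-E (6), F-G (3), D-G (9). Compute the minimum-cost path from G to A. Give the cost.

A few of the G→A routes:
G-D-A: 9 + 7 = 16
G-B-E-A: 6 + 5 + 6 = 17
G-B-D-A: 6 + 1 + 7 = 14
Shortest: 14.

14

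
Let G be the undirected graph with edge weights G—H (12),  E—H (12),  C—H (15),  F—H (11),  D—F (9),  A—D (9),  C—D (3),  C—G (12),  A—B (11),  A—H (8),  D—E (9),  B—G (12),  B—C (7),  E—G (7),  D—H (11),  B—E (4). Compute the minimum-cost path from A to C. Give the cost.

12

Checking several routes:
A→H→D→C: 8 + 11 + 3 = 22
A→D→C: 9 + 3 = 12
A→B→C: 11 + 7 = 18
A→H→C: 8 + 15 = 23
Shortest: 12.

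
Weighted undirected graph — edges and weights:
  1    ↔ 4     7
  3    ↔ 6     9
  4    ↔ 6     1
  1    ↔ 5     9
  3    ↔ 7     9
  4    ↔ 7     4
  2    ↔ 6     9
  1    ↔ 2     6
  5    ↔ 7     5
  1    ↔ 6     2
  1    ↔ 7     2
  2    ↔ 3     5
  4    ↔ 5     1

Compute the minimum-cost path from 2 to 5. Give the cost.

10

Some routes from 2 to 5:
2 - 6 - 4 - 5: 9 + 1 + 1 = 11
2 - 1 - 7 - 4 - 5: 6 + 2 + 4 + 1 = 13
2 - 1 - 6 - 4 - 5: 6 + 2 + 1 + 1 = 10
Best route has total 10.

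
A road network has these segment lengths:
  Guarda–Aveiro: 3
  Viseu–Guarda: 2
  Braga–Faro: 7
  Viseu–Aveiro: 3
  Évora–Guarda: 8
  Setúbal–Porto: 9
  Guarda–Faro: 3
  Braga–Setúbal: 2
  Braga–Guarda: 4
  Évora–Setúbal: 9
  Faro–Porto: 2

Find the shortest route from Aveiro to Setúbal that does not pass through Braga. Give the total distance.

Routes from Aveiro to Setúbal avoiding Braga:
Aveiro -> Viseu -> Guarda -> Faro -> Porto -> Setúbal: 3 + 2 + 3 + 2 + 9 = 19
Aveiro -> Viseu -> Guarda -> Évora -> Setúbal: 3 + 2 + 8 + 9 = 22
Aveiro -> Guarda -> Évora -> Setúbal: 3 + 8 + 9 = 20
Aveiro -> Guarda -> Faro -> Porto -> Setúbal: 3 + 3 + 2 + 9 = 17
Shortest: 17.

17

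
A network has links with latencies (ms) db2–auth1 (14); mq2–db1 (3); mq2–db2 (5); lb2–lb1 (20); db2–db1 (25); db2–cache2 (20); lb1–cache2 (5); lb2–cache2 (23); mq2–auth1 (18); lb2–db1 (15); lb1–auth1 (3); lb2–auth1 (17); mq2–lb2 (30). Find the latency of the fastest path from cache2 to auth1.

8

Checking several routes:
cache2 -> lb1 -> auth1: 5 + 3 = 8
cache2 -> db2 -> auth1: 20 + 14 = 34
cache2 -> lb2 -> auth1: 23 + 17 = 40
cache2 -> lb1 -> lb2 -> auth1: 5 + 20 + 17 = 42
cache2 -> db2 -> mq2 -> auth1: 20 + 5 + 18 = 43
The minimum is 8 ms.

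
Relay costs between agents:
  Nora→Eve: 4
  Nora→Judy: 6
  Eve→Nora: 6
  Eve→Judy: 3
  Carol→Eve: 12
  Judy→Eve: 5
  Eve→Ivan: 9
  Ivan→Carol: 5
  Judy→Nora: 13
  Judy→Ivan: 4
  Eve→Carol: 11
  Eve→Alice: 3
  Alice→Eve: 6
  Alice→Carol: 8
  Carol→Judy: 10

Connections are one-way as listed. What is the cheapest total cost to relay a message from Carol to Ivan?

14

Some routes from Carol to Ivan:
Carol - Eve - Judy - Ivan: 12 + 3 + 4 = 19
Carol - Judy - Ivan: 10 + 4 = 14
Carol - Eve - Ivan: 12 + 9 = 21
Carol - Judy - Eve - Ivan: 10 + 5 + 9 = 24
Carol - Eve - Nora - Judy - Ivan: 12 + 6 + 6 + 4 = 28
Shortest: 14.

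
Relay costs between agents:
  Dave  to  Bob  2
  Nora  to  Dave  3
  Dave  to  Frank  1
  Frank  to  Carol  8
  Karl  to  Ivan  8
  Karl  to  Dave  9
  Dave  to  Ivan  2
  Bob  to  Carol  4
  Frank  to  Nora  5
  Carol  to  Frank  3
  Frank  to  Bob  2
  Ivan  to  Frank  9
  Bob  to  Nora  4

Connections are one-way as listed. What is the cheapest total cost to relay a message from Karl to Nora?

A few of the Karl→Nora routes:
Karl - Dave - Bob - Carol - Frank - Nora: 9 + 2 + 4 + 3 + 5 = 23
Karl - Dave - Frank - Nora: 9 + 1 + 5 = 15
Karl - Dave - Frank - Bob - Nora: 9 + 1 + 2 + 4 = 16
Karl - Dave - Bob - Nora: 9 + 2 + 4 = 15
Karl - Ivan - Frank - Nora: 8 + 9 + 5 = 22
Shortest: 15.

15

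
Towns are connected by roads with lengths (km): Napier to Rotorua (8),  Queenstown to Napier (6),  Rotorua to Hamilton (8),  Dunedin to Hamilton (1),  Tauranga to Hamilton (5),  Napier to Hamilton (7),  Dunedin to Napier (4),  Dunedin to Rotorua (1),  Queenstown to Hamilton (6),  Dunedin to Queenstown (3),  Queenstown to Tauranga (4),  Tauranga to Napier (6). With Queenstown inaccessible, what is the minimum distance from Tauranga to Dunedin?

6

Checking several routes:
Tauranga - Hamilton - Dunedin: 5 + 1 = 6
Tauranga - Napier - Hamilton - Dunedin: 6 + 7 + 1 = 14
Tauranga - Napier - Dunedin: 6 + 4 = 10
Shortest: 6 km.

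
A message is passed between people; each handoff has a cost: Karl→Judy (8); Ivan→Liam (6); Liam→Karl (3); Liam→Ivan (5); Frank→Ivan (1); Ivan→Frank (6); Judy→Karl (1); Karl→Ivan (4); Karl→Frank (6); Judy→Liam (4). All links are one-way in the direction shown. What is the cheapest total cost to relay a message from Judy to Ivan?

Candidate routes:
Judy → Liam → Karl → Ivan: 4 + 3 + 4 = 11
Judy → Karl → Ivan: 1 + 4 = 5
Judy → Karl → Frank → Ivan: 1 + 6 + 1 = 8
Judy → Liam → Ivan: 4 + 5 = 9
Judy → Liam → Karl → Frank → Ivan: 4 + 3 + 6 + 1 = 14
The minimum is 5.

5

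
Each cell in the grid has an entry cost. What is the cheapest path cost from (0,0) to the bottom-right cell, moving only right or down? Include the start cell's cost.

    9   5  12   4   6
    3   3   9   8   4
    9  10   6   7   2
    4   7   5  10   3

Best path: r0c0→r1c0→r1c1→r1c2→r1c3→r1c4→r2c4→r3c4
Cost: 9 + 3 + 3 + 9 + 8 + 4 + 2 + 3 = 41
For comparison, the top-then-right route costs 45.

41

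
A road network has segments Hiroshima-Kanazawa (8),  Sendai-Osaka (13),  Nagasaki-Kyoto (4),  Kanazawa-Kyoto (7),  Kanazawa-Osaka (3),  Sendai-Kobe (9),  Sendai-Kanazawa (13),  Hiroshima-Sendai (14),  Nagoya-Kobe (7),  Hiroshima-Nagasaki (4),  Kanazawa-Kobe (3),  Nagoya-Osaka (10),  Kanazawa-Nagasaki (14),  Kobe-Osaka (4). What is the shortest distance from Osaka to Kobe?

A few of the Osaka→Kobe routes:
Osaka→Kanazawa→Sendai→Kobe: 3 + 13 + 9 = 25
Osaka→Kanazawa→Kobe: 3 + 3 = 6
Osaka→Sendai→Kobe: 13 + 9 = 22
Osaka→Nagoya→Kobe: 10 + 7 = 17
Osaka→Kobe: 4
The minimum is 4 mi.

4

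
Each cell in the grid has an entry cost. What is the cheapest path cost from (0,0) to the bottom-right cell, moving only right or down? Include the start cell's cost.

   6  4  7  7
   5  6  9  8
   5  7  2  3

28

Take (0,0) -> (0,1) -> (1,1) -> (2,1) -> (2,2) -> (2,3) for a total of 6 + 4 + 6 + 7 + 2 + 3 = 28.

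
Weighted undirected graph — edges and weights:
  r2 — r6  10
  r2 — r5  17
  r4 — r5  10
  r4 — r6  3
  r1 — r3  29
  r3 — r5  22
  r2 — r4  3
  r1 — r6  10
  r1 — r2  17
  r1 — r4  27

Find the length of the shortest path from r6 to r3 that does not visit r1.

35

Candidate routes:
r6-r2-r5-r3: 10 + 17 + 22 = 49
r6-r2-r4-r5-r3: 10 + 3 + 10 + 22 = 45
r6-r4-r2-r5-r3: 3 + 3 + 17 + 22 = 45
r6-r4-r5-r3: 3 + 10 + 22 = 35
The minimum is 35.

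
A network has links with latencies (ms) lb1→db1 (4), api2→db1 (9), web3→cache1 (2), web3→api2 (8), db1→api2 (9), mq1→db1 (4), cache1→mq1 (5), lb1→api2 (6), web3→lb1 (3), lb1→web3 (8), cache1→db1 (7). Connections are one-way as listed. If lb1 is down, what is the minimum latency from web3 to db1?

Candidate routes:
web3 → cache1 → db1: 2 + 7 = 9
web3 → cache1 → mq1 → db1: 2 + 5 + 4 = 11
web3 → api2 → db1: 8 + 9 = 17
The minimum is 9 ms.

9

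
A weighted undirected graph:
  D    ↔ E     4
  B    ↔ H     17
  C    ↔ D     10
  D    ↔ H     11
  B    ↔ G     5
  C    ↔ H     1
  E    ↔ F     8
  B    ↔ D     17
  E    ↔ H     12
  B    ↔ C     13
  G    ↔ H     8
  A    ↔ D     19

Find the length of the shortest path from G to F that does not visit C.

Comparing a few candidate routes:
G -> B -> D -> E -> F: 5 + 17 + 4 + 8 = 34
G -> H -> E -> F: 8 + 12 + 8 = 28
G -> H -> D -> E -> F: 8 + 11 + 4 + 8 = 31
G -> B -> H -> E -> F: 5 + 17 + 12 + 8 = 42
G -> B -> D -> H -> E -> F: 5 + 17 + 11 + 12 + 8 = 53
G -> B -> H -> D -> E -> F: 5 + 17 + 11 + 4 + 8 = 45
The minimum is 28.

28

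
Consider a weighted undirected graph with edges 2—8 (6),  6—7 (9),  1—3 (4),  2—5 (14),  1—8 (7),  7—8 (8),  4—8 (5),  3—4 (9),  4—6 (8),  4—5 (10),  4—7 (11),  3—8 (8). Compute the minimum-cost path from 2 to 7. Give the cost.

14

Some routes from 2 to 7:
2→8→4→7: 6 + 5 + 11 = 22
2→5→4→7: 14 + 10 + 11 = 35
2→8→3→4→7: 6 + 8 + 9 + 11 = 34
2→8→4→6→7: 6 + 5 + 8 + 9 = 28
2→8→7: 6 + 8 = 14
The minimum is 14.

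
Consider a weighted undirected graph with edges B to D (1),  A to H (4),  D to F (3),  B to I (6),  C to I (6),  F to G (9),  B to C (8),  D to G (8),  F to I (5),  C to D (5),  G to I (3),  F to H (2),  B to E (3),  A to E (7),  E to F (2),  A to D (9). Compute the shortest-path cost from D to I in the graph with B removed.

Comparing a few candidate routes:
D - F - I: 3 + 5 = 8
D - A - H - F - I: 9 + 4 + 2 + 5 = 20
D - C - I: 5 + 6 = 11
D - F - G - I: 3 + 9 + 3 = 15
D - G - F - I: 8 + 9 + 5 = 22
D - G - I: 8 + 3 = 11
Best route has total 8.

8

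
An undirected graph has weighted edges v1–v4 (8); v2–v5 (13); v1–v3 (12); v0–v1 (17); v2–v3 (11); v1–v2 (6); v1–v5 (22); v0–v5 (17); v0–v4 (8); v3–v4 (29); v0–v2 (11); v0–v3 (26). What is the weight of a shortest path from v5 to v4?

A few of the v5→v4 routes:
v5 → v2 → v1 → v4: 13 + 6 + 8 = 27
v5 → v2 → v0 → v4: 13 + 11 + 8 = 32
v5 → v0 → v2 → v1 → v4: 17 + 11 + 6 + 8 = 42
v5 → v1 → v4: 22 + 8 = 30
v5 → v0 → v4: 17 + 8 = 25
v5 → v0 → v1 → v4: 17 + 17 + 8 = 42
The minimum is 25.

25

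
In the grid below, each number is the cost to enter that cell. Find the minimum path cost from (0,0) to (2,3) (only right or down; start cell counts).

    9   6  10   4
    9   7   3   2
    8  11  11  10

37

Path r0c0 r0c1 r1c1 r1c2 r1c3 r2c3: 9 + 6 + 7 + 3 + 2 + 10 = 37.
For comparison, the top-then-right route costs 41.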